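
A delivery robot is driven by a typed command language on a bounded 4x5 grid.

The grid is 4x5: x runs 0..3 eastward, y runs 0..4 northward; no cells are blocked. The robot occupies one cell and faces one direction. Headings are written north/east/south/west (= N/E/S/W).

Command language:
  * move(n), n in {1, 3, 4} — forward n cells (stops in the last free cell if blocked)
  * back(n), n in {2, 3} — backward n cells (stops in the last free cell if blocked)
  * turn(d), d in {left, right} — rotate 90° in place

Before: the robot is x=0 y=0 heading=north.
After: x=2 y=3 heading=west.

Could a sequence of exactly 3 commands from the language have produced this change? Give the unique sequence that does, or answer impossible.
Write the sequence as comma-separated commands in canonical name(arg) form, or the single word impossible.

move(3), turn(left), back(2)

key: cell and facing (now W) both changed — the 3 commands mix motion and turning
begin: x=0 y=0 heading=north
t=1 move(3) ⇒ x=0 y=3 heading=north
t=2 turn(left) ⇒ x=0 y=3 heading=west
t=3 back(2) ⇒ x=2 y=3 heading=west
uniquely the one of 343 3-step routes that fits.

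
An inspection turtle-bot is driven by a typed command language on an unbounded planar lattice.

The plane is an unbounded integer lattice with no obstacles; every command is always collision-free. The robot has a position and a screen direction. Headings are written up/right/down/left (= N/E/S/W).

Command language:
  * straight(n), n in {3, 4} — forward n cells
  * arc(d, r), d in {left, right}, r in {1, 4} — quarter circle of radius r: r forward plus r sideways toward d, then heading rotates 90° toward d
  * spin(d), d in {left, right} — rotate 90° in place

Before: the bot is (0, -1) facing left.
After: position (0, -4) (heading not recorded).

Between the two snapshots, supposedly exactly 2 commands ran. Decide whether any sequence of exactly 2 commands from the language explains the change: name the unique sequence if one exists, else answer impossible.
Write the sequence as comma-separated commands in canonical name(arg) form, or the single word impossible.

spin(left), straight(3)

key: order matters: swapping spin(left) and straight(3) lands elsewhere
t0: (0, -1) facing left
step 1 (spin(left)): (0, -1) facing down
step 2 (straight(3)): (0, -4) facing down
uniquely the one of 64 2-step routes that fits.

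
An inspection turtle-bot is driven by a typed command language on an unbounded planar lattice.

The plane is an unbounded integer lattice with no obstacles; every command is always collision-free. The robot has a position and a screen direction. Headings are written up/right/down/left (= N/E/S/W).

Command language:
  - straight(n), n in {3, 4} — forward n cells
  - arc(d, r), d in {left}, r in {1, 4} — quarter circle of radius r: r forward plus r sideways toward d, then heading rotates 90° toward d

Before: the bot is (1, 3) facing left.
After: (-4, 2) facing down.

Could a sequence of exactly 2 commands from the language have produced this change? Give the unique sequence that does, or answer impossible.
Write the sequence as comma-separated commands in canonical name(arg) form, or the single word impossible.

straight(4), arc(left, 1)

key: running arc(left, 1) before straight(4) would end elsewhere — order is forced
begin: (1, 3) facing left
1. straight(4) → (-3, 3) facing left
2. arc(left, 1) → (-4, 2) facing down
all 16 alternatives checked — unique.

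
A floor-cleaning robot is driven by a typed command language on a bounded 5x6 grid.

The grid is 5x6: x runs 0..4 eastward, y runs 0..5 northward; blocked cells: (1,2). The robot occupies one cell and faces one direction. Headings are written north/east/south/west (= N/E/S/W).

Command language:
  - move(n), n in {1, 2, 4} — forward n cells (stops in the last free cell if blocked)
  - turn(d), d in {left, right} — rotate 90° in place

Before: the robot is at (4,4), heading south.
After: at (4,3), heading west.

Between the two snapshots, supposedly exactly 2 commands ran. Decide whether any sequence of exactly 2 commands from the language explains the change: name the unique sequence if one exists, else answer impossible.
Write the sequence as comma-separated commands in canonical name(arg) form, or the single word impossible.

key: position moved to (4,3) AND the heading swung to W — translation plus rotation needed
begin: at (4,4), heading south
t=1 move(1) ⇒ at (4,3), heading south
t=2 turn(right) ⇒ at (4,3), heading west
uniquely the one of 25 2-step routes that fits.

move(1), turn(right)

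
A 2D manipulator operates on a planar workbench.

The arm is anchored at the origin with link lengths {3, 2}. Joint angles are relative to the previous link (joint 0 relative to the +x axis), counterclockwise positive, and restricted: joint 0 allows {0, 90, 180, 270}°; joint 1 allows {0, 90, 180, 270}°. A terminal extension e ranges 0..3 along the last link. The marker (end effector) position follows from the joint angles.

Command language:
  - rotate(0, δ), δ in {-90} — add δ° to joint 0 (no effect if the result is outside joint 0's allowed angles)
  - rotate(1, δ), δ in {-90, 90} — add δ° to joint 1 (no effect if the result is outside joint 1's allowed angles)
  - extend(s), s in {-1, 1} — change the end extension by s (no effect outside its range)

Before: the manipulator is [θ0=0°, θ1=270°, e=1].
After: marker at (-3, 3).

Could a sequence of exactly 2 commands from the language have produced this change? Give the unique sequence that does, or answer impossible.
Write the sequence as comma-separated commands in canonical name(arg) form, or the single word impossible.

initial: [θ0=0°, θ1=270°, e=1]
t=1 rotate(0, -90) ⇒ [θ0=270°, θ1=270°, e=1]
t=2 rotate(0, -90) ⇒ [θ0=180°, θ1=270°, e=1]
no other 2-command option fits: unique.

rotate(0, -90), rotate(0, -90)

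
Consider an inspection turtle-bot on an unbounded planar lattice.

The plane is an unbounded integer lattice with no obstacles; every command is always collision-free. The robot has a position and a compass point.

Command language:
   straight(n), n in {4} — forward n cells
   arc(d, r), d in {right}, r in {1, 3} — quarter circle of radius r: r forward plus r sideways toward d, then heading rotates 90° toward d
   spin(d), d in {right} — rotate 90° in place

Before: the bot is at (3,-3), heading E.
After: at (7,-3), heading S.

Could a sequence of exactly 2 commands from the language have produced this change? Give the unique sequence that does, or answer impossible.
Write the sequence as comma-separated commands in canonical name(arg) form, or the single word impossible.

straight(4), spin(right)

key: running spin(right) before straight(4) would end elsewhere — order is forced
t0: at (3,-3), heading E
[1] after straight(4): at (7,-3), heading E
[2] after spin(right): at (7,-3), heading S
no rival 2-sequence matches.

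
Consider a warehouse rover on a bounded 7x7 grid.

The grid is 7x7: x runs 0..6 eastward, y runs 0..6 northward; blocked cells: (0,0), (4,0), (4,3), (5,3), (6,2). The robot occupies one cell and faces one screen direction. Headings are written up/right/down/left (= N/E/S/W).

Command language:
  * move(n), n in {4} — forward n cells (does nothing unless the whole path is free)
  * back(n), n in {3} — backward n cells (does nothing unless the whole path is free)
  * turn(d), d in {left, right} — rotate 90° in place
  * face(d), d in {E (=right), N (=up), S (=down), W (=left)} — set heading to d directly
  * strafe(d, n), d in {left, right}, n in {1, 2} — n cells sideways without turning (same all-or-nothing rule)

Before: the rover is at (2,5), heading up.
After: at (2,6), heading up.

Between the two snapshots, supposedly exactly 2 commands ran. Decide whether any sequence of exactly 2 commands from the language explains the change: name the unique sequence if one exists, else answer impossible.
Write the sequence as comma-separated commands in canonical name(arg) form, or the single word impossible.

key: heading stays N — no command in the sequence turns
start: at (2,5), heading up
step 1 (back(3)): at (2,2), heading up
step 2 (move(4)): at (2,6), heading up
no other 2-command option fits: unique.

back(3), move(4)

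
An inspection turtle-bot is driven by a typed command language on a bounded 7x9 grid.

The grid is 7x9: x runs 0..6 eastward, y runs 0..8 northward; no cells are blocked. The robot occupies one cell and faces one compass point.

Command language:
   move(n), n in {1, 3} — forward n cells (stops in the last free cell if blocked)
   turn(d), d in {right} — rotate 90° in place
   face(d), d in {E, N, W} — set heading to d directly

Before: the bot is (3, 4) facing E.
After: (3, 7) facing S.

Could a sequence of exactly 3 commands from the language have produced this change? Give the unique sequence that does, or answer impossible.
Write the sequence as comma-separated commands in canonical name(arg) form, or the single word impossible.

impossible

every 3-command combo misses the target.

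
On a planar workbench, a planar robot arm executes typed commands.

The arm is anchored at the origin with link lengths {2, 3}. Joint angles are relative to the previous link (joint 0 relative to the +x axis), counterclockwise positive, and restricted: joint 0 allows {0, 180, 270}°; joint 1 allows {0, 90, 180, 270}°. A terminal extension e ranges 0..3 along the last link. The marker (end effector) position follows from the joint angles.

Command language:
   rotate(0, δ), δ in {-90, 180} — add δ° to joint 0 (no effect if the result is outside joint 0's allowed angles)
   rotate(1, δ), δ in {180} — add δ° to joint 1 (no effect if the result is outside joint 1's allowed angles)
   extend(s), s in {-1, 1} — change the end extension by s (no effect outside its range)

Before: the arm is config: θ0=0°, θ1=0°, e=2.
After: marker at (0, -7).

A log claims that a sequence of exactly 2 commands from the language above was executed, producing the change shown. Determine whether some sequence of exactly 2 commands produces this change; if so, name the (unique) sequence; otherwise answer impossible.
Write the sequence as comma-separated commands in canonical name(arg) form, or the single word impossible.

rotate(0, -90), rotate(0, 180)

key: order matters: swapping rotate(0, -90) and rotate(0, 180) lands elsewhere
start: config: θ0=0°, θ1=0°, e=2
[1] after rotate(0, -90): config: θ0=270°, θ1=0°, e=2
[2] after rotate(0, 180): config: θ0=270°, θ1=0°, e=2
uniquely the one of 25 2-step routes that fits.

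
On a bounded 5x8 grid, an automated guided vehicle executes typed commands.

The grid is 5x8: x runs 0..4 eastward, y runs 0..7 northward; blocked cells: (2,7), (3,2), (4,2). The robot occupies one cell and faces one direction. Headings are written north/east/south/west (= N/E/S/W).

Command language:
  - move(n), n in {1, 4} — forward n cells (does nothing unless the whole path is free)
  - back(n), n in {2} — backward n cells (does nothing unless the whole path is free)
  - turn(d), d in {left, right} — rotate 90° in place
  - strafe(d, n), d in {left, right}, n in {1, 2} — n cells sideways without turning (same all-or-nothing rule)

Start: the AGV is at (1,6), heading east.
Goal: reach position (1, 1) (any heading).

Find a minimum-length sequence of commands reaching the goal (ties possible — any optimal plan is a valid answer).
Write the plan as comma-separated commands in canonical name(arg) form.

begin: at (1,6), heading east
[1] after strafe(right, 1): at (1,5), heading east
[2] after turn(right): at (1,5), heading south
[3] after move(4): at (1,1), heading south
nothing shorter than 3 reaches the goal.

strafe(right, 1), turn(right), move(4)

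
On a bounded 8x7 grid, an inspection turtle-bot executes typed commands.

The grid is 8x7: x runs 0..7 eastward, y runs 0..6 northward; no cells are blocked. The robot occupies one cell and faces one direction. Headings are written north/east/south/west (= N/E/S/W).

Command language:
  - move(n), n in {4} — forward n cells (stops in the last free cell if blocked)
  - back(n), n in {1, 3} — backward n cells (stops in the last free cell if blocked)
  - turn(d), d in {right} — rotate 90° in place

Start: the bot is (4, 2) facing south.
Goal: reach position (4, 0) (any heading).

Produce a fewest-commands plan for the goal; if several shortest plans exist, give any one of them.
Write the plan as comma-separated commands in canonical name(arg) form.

begin: (4, 2) facing south
t=1 move(4) ⇒ (4, 0) facing south
no 0-step plan works, so 1 is optimal.

move(4)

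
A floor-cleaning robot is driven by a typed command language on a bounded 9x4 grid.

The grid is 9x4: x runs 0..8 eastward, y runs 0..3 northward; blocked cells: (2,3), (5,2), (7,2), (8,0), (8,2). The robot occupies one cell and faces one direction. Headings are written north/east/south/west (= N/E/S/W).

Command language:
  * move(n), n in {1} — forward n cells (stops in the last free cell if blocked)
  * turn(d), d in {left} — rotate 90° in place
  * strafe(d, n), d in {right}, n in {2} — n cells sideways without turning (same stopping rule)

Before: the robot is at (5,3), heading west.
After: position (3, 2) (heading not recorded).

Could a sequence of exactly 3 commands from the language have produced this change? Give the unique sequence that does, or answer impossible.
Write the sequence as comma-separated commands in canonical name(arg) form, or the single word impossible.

turn(left), strafe(right, 2), move(1)

key: running move(1) before turn(left) would end elsewhere — order is forced
initial: at (5,3), heading west
t=1 turn(left) ⇒ at (5,3), heading south
t=2 strafe(right, 2) ⇒ at (3,3), heading south
t=3 move(1) ⇒ at (3,2), heading south
no rival 3-sequence matches.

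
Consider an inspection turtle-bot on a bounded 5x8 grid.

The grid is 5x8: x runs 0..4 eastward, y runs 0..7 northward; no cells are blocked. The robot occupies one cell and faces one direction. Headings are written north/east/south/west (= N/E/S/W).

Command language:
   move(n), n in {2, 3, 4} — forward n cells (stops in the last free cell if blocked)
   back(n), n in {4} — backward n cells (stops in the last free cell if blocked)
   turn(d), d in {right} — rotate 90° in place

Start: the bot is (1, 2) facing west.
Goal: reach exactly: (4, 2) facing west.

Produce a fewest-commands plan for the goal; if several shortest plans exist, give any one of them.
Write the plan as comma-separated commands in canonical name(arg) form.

back(4)

begin: (1, 2) facing west
step 1 (back(4)): (4, 2) facing west
shorter routes all fall short; 1 is best.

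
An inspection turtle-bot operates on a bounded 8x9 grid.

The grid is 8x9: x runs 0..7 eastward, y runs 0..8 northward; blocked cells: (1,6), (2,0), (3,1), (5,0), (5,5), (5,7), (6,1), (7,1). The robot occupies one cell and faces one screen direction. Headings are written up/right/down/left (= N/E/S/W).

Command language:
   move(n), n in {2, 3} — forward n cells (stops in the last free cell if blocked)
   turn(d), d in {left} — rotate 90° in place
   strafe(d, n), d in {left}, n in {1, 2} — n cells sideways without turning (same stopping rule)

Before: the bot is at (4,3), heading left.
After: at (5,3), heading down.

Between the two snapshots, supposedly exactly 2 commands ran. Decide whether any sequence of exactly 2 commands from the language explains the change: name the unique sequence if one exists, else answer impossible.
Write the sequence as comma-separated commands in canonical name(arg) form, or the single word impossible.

turn(left), strafe(left, 1)

key: position moved to (5,3) AND the heading swung to S — translation plus rotation needed
from: at (4,3), heading left
[1] after turn(left): at (4,3), heading down
[2] after strafe(left, 1): at (5,3), heading down
no rival 2-sequence matches.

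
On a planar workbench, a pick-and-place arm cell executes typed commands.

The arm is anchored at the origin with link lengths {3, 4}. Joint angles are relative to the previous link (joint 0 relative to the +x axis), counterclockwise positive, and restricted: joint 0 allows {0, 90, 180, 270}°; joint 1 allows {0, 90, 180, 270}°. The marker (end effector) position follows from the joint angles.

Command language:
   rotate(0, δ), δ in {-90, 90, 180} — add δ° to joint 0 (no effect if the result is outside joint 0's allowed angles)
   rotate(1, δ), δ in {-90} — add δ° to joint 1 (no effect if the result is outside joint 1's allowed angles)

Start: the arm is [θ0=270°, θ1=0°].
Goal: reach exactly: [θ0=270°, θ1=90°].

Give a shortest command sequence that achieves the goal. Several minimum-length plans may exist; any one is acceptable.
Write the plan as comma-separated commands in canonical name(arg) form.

rotate(1, -90), rotate(1, -90), rotate(1, -90)

from: [θ0=270°, θ1=0°]
t=1 rotate(1, -90) ⇒ [θ0=270°, θ1=270°]
t=2 rotate(1, -90) ⇒ [θ0=270°, θ1=180°]
t=3 rotate(1, -90) ⇒ [θ0=270°, θ1=90°]
shorter routes all fall short; 3 is best.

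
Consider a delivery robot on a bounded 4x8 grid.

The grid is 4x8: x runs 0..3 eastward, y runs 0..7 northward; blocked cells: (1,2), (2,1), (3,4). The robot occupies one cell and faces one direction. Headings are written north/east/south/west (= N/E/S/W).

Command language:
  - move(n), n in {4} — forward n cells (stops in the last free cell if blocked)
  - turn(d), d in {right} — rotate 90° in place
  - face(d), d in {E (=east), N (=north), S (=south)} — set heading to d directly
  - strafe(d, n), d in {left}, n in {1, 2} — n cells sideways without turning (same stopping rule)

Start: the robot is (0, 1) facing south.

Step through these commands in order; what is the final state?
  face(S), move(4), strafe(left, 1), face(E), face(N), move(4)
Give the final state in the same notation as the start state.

(1, 1) facing north

begin: (0, 1) facing south
step 1 (face(S)): (0, 1) facing south
step 2 (move(4)): (0, 0) facing south
step 3 (strafe(left, 1)): (1, 0) facing south
step 4 (face(E)): (1, 0) facing east
step 5 (face(N)): (1, 0) facing north
step 6 (move(4)): (1, 1) facing north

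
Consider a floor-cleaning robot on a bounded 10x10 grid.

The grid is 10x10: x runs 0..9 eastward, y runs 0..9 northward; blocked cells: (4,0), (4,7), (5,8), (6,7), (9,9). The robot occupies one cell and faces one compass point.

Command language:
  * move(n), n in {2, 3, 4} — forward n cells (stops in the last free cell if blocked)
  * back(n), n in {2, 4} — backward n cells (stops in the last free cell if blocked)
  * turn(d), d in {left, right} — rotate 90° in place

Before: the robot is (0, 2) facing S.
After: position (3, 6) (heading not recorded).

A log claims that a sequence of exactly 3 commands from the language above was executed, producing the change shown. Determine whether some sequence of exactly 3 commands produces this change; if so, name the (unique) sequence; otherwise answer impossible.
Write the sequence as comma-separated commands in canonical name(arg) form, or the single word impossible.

key: running move(3) before back(4) would end elsewhere — order is forced
initial: (0, 2) facing S
step 1 (back(4)): (0, 6) facing S
step 2 (turn(left)): (0, 6) facing E
step 3 (move(3)): (3, 6) facing E
all 343 alternatives checked — unique.

back(4), turn(left), move(3)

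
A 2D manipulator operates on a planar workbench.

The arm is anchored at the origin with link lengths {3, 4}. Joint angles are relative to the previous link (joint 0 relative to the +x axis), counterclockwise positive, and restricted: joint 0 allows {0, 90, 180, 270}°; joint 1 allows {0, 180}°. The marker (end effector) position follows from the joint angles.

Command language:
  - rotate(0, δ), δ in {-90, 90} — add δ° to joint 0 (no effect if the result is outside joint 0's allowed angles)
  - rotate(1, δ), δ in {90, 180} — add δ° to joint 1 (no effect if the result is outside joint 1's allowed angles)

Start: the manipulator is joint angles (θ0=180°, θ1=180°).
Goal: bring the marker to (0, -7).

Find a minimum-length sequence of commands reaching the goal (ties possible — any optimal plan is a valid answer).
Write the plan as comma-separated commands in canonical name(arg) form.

start: joint angles (θ0=180°, θ1=180°)
step 1 (rotate(1, 180)): joint angles (θ0=180°, θ1=0°)
step 2 (rotate(0, 90)): joint angles (θ0=270°, θ1=0°)
no 1-step plan works, so 2 is optimal.

rotate(1, 180), rotate(0, 90)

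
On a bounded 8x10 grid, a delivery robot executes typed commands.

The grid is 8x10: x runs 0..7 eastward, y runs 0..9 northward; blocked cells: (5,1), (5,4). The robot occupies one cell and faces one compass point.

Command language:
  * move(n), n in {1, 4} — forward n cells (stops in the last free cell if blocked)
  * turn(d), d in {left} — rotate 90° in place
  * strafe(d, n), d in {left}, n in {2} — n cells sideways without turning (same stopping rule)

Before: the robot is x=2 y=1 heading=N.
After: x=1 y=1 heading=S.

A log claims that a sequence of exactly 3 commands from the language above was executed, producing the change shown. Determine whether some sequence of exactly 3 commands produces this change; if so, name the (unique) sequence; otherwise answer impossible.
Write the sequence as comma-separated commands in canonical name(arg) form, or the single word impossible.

turn(left), move(1), turn(left)

key: position moved to (1,1) AND the heading swung to S — translation plus rotation needed
t0: x=2 y=1 heading=N
1. turn(left) → x=2 y=1 heading=W
2. move(1) → x=1 y=1 heading=W
3. turn(left) → x=1 y=1 heading=S
all 64 alternatives checked — unique.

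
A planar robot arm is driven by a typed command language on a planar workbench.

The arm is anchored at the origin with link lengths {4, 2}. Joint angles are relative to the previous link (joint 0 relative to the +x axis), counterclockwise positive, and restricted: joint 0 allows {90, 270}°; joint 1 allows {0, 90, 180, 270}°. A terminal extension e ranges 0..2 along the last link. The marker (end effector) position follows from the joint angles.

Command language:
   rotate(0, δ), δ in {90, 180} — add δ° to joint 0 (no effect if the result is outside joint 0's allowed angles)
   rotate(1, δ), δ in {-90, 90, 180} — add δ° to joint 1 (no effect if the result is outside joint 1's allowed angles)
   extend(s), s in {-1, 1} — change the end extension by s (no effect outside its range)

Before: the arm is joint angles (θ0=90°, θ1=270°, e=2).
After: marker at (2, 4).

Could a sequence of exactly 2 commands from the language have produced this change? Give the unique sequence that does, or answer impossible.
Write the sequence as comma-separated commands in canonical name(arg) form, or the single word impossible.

initial: joint angles (θ0=90°, θ1=270°, e=2)
step 1 (extend(-1)): joint angles (θ0=90°, θ1=270°, e=1)
step 2 (extend(-1)): joint angles (θ0=90°, θ1=270°, e=0)
no rival 2-sequence matches.

extend(-1), extend(-1)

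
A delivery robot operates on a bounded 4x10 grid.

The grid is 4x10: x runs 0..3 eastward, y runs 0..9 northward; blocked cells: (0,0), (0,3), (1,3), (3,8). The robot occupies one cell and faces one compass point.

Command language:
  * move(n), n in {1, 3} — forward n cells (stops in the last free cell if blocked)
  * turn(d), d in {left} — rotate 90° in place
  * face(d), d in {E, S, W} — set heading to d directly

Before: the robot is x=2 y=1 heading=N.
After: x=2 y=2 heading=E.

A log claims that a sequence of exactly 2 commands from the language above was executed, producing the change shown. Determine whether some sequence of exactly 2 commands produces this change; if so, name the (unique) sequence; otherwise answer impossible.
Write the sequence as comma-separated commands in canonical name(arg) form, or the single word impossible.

key: cell and facing (now E) both changed — the 2 commands mix motion and turning
begin: x=2 y=1 heading=N
[1] after move(1): x=2 y=2 heading=N
[2] after face(E): x=2 y=2 heading=E
uniquely the one of 36 2-step routes that fits.

move(1), face(E)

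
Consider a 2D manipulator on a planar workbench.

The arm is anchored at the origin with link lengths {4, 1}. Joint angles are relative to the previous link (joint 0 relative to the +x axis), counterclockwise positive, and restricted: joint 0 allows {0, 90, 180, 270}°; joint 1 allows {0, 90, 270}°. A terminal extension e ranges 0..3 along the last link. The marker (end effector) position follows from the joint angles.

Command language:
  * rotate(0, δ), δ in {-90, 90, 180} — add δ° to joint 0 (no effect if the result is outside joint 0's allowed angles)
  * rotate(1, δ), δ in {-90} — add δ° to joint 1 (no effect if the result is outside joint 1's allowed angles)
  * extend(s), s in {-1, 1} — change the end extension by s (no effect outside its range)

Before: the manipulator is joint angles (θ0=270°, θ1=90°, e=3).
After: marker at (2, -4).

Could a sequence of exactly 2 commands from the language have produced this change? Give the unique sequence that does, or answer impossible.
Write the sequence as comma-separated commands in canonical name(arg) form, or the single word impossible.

extend(-1), extend(-1)

from: joint angles (θ0=270°, θ1=90°, e=3)
1. extend(-1) → joint angles (θ0=270°, θ1=90°, e=2)
2. extend(-1) → joint angles (θ0=270°, θ1=90°, e=1)
all 36 alternatives checked — unique.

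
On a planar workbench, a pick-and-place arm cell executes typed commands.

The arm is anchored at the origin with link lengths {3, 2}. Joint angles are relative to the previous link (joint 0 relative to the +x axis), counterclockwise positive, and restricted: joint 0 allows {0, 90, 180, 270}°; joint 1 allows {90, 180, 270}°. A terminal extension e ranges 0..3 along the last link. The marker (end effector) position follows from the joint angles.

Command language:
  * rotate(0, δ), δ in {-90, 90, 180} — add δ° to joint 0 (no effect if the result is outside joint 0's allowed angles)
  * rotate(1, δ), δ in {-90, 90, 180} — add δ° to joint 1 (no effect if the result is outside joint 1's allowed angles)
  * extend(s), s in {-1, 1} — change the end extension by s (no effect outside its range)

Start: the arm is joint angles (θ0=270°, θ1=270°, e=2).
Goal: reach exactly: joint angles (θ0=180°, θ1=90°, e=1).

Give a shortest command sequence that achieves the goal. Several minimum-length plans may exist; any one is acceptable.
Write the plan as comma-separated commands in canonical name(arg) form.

extend(-1), rotate(1, 180), rotate(0, -90)

start: joint angles (θ0=270°, θ1=270°, e=2)
step 1 (extend(-1)): joint angles (θ0=270°, θ1=270°, e=1)
step 2 (rotate(1, 180)): joint angles (θ0=270°, θ1=90°, e=1)
step 3 (rotate(0, -90)): joint angles (θ0=180°, θ1=90°, e=1)
shorter routes all fall short; 3 is best.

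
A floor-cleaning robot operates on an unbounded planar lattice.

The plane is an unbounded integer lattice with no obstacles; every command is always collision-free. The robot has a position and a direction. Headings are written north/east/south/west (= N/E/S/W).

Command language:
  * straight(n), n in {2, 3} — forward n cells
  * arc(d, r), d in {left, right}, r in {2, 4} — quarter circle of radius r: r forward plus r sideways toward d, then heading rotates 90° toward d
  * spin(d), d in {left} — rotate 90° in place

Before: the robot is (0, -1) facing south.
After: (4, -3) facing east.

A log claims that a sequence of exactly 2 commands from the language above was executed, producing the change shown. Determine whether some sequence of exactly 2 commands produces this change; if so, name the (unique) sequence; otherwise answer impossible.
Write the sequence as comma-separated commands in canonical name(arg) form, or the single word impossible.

arc(left, 2), straight(2)

key: position moved to (4,-3) AND the heading swung to E — translation plus rotation needed
initial: (0, -1) facing south
step 1 (arc(left, 2)): (2, -3) facing east
step 2 (straight(2)): (4, -3) facing east
uniquely the one of 49 2-step routes that fits.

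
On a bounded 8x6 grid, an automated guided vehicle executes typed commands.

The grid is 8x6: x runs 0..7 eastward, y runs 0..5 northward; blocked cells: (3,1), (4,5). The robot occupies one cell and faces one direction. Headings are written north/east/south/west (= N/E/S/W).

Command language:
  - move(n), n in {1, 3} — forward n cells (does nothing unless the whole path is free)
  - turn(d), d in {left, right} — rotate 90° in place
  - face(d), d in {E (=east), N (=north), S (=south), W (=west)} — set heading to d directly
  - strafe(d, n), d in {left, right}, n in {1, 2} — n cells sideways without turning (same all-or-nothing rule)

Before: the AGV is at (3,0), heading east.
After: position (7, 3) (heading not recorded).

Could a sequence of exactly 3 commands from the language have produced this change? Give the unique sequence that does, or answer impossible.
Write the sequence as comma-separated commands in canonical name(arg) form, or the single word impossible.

impossible

every 3-command combo misses the target.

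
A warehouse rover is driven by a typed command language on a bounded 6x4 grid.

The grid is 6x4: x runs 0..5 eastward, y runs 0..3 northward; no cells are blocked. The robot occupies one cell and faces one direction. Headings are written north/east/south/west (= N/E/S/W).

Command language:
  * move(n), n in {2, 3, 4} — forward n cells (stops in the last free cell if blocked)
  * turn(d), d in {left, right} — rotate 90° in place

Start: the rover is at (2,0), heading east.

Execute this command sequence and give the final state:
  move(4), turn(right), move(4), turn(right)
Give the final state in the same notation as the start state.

initial: at (2,0), heading east
step 1 (move(4)): at (5,0), heading east
step 2 (turn(right)): at (5,0), heading south
step 3 (move(4)): at (5,0), heading south
step 4 (turn(right)): at (5,0), heading west

at (5,0), heading west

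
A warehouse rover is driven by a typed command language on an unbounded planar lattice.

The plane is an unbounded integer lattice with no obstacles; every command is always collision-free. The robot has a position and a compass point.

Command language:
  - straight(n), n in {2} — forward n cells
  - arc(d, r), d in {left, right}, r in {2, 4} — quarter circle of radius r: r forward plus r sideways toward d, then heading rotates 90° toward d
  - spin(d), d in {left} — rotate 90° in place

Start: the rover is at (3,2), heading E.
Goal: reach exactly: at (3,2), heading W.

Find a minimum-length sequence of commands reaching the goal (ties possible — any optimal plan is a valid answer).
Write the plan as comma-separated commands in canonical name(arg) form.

initial: at (3,2), heading E
step 1 (spin(left)): at (3,2), heading N
step 2 (spin(left)): at (3,2), heading W
minimal: 2 command(s), checked below 2.

spin(left), spin(left)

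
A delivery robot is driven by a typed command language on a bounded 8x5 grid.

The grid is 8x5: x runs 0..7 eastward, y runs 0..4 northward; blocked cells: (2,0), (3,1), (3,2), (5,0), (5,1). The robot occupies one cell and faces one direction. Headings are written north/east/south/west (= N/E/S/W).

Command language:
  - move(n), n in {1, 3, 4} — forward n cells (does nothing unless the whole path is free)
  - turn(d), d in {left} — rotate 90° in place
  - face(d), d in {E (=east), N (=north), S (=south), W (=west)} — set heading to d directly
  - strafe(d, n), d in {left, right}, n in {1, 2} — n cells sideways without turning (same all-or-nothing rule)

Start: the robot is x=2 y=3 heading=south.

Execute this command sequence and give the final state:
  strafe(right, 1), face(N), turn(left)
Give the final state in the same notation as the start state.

start: x=2 y=3 heading=south
1. strafe(right, 1) → x=1 y=3 heading=south
2. face(N) → x=1 y=3 heading=north
3. turn(left) → x=1 y=3 heading=west

x=1 y=3 heading=west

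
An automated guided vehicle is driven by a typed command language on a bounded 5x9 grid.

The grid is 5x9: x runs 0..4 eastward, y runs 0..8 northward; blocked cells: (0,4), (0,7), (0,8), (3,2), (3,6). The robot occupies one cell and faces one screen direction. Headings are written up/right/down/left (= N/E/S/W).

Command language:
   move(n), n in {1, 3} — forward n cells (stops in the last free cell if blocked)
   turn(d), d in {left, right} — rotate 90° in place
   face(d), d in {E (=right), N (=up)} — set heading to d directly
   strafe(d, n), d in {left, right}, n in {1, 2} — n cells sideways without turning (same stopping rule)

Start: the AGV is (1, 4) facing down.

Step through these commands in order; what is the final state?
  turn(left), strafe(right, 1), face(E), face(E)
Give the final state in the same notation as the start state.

t0: (1, 4) facing down
step 1 (turn(left)): (1, 4) facing right
step 2 (strafe(right, 1)): (1, 3) facing right
step 3 (face(E)): (1, 3) facing right
step 4 (face(E)): (1, 3) facing right

(1, 3) facing right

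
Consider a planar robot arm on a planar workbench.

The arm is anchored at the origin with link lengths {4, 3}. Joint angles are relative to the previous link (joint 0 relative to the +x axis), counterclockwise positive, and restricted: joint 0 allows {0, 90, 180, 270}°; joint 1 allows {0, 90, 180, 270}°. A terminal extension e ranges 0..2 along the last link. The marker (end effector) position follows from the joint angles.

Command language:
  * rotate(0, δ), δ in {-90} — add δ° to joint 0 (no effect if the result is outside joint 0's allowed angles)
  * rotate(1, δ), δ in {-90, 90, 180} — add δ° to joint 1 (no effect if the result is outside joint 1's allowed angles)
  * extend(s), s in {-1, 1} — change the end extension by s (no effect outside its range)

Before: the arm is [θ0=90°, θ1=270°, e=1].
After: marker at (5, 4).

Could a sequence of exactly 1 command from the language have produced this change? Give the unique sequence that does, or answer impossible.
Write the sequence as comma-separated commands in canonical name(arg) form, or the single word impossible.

extend(1)

begin: [θ0=90°, θ1=270°, e=1]
t=1 extend(1) ⇒ [θ0=90°, θ1=270°, e=2]
no other 1-command option fits: unique.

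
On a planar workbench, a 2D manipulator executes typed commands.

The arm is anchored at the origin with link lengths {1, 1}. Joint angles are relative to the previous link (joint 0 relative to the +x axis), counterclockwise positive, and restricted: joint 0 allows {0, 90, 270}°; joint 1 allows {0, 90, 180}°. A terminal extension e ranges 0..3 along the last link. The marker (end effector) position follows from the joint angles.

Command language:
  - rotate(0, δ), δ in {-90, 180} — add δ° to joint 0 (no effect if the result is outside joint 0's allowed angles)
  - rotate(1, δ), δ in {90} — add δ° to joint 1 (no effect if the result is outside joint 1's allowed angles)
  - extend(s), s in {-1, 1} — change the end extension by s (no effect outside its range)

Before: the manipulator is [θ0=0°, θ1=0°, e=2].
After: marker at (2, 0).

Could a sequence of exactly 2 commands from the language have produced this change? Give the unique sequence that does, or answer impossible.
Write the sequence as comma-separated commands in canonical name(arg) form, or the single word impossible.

extend(-1), extend(-1)

initial: [θ0=0°, θ1=0°, e=2]
t=1 extend(-1) ⇒ [θ0=0°, θ1=0°, e=1]
t=2 extend(-1) ⇒ [θ0=0°, θ1=0°, e=0]
uniquely the one of 25 2-step routes that fits.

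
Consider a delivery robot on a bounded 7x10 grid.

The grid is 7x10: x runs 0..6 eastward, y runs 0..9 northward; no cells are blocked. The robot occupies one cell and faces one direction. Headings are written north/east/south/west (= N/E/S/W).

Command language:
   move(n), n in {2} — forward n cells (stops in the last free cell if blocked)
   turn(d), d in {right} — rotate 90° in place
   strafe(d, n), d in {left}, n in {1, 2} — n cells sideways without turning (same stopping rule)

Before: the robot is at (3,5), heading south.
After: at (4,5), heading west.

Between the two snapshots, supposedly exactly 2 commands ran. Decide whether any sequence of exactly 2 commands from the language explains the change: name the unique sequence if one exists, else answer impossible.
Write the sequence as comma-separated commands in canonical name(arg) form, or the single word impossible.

strafe(left, 1), turn(right)

key: position moved to (4,5) AND the heading swung to W — translation plus rotation needed
t0: at (3,5), heading south
[1] after strafe(left, 1): at (4,5), heading south
[2] after turn(right): at (4,5), heading west
no other 2-command option fits: unique.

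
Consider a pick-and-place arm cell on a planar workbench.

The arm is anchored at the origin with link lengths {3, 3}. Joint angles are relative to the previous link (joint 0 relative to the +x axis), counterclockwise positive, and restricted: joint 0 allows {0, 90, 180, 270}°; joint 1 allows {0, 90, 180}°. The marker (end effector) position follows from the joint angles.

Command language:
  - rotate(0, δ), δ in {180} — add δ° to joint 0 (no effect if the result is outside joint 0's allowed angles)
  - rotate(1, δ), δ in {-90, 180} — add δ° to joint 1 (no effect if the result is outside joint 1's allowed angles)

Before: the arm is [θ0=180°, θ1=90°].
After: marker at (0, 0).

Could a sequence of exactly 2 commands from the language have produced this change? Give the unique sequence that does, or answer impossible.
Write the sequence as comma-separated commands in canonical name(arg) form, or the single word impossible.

key: running rotate(1, 180) before rotate(1, -90) would end elsewhere — order is forced
begin: [θ0=180°, θ1=90°]
1. rotate(1, -90) → [θ0=180°, θ1=0°]
2. rotate(1, 180) → [θ0=180°, θ1=180°]
no rival 2-sequence matches.

rotate(1, -90), rotate(1, 180)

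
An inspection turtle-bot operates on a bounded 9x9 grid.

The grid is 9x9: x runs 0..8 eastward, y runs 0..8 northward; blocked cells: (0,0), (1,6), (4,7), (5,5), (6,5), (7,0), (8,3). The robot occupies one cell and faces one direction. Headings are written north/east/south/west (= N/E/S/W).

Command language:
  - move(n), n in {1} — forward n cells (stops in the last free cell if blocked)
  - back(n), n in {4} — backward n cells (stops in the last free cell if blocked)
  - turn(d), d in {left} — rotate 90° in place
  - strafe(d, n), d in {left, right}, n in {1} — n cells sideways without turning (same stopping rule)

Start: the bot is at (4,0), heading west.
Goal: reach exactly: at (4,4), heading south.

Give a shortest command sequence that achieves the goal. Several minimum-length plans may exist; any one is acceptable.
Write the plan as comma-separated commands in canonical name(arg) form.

turn(left), back(4)

begin: at (4,0), heading west
step 1 (turn(left)): at (4,0), heading south
step 2 (back(4)): at (4,4), heading south
no 1-step plan works, so 2 is optimal.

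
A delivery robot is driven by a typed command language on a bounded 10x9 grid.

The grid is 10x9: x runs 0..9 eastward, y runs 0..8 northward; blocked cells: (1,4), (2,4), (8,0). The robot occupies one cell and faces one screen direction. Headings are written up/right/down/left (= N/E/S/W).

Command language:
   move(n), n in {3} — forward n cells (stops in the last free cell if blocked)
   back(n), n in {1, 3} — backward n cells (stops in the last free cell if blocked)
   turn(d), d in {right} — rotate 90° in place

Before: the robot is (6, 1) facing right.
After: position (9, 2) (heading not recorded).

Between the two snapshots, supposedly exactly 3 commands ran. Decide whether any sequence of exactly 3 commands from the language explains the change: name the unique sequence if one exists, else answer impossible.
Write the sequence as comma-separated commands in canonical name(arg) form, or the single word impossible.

key: running back(1) before move(3) would end elsewhere — order is forced
from: (6, 1) facing right
step 1 (move(3)): (9, 1) facing right
step 2 (turn(right)): (9, 1) facing down
step 3 (back(1)): (9, 2) facing down
all 64 alternatives checked — unique.

move(3), turn(right), back(1)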